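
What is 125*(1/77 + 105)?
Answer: 1010750/77 ≈ 13127.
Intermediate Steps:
125*(1/77 + 105) = 125*(8086/77) = 1010750/77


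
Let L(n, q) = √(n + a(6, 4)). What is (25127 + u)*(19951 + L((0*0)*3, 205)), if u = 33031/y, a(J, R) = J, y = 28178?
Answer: 14126537719787/28178 + 708061637*√6/28178 ≈ 5.0139e+8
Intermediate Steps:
L(n, q) = √(6 + n) (L(n, q) = √(n + 6) = √(6 + n))
u = 33031/28178 ≈ 1.1722
(25127 + u)*(19951 + L((0*0)*3, 205)) = (25127 + 33031/28178)*(19951 + √(6 + (0*0)*3)) = 708061637*(19951 + √(6 + 0*3))/28178 = 708061637*(19951 + √(6 + 0))/28178 = 708061637*(19951 + √6)/28178 = 14126537719787/28178 + 708061637*√6/28178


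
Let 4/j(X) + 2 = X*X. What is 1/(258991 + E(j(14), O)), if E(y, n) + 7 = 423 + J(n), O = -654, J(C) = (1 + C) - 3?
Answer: 1/258751 ≈ 3.8647e-6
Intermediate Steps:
J(C) = -2 + C
j(X) = 4/(-2 + X²) (j(X) = 4/(-2 + X*X) = 4/(-2 + X²))
E(y, n) = 414 + n (E(y, n) = -7 + (423 + (-2 + n)) = -7 + (421 + n) = 414 + n)
1/(258991 + E(j(14), O)) = 1/(258991 + (414 - 654)) = 1/(258991 - 240) = 1/258751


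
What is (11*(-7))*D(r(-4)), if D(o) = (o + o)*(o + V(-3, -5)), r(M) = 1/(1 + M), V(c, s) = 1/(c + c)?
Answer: -77/3 ≈ -25.667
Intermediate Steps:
V(c, s) = 1/(2*c)
D(o) = 2*o*(-⅙ + o) (D(o) = (o + o)*(o + (½)/(-3)) = (2*o)*(o + (½)*(-⅓)) = (2*o)*(o - ⅙) = (2*o)*(-⅙ + o) = 2*o*(-⅙ + o))
(11*(-7))*D(r(-4)) = (11*(-7))*((-1 + 6/(1 - 4))/(3*(1 - 4))) = -77*(-1 + 6/(-3))/(3*(-3)) = -77*(-1)*(-1 + 6*(-⅓))/(3*3) = -77*(-1)*(-1 - 2)/(3*3) = -77*(-1)*(-3)/(3*3) = -77*⅓ = -77/3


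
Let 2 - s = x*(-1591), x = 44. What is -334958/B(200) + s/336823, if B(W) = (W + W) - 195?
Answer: -112807207204/69048715 ≈ -1633.7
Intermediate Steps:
B(W) = -195 + 2*W (B(W) = 2*W - 195 = -195 + 2*W)
s = 70006 (s = 2 - 44*(-1591) = 2 - 1*(-70004) = 2 + 70004 = 70006)
-334958/B(200) + s/336823 = -334958/(-195 + 2*200) + 70006/336823 = -334958/(-195 + 400) + 70006*(1/336823) = -334958/205 + 70006/336823 = -112807207204/69048715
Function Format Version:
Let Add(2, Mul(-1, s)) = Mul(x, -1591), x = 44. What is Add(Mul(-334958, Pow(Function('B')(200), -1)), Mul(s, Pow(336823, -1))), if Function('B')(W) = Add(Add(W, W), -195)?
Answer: Rational(-112807207204, 69048715) ≈ -1633.7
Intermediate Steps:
Function('B')(W) = Add(-195, Mul(2, W)) (Function('B')(W) = Add(Mul(2, W), -195) = Add(-195, Mul(2, W)))
s = 70006 (s = Add(2, Mul(-1, Mul(44, -1591))) = Add(2, Mul(-1, -70004)) = Add(2, 70004) = 70006)
Add(Mul(-334958, Pow(Function('B')(200), -1)), Mul(s, Pow(336823, -1))) = Add(Mul(-334958, Pow(Add(-195, Mul(2, 200)), -1)), Mul(70006, Pow(336823, -1))) = Add(Mul(-334958, Pow(Add(-195, 400), -1)), Mul(70006, Rational(1, 336823))) = Add(Mul(-334958, Pow(205, -1)), Rational(70006, 336823)) = Add(Mul(-334958, Rational(1, 205)), Rational(70006, 336823)) = Add(Rational(-334958, 205), Rational(70006, 336823)) = Rational(-112807207204, 69048715)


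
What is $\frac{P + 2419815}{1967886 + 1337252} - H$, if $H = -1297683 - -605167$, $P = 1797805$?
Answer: $\frac{1144432582414}{1652569} \approx 6.9252 \cdot 10^{5}$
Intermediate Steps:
$H = -692516$ ($H = -1297683 + 605167 = -692516$)
$\frac{P + 2419815}{1967886 + 1337252} - H = \frac{1797805 + 2419815}{1967886 + 1337252} - -692516 = \frac{4217620}{3305138} + 692516 = 4217620 \cdot \frac{1}{3305138} + 692516 = \frac{2108810}{1652569} + 692516 = \frac{1144432582414}{1652569}$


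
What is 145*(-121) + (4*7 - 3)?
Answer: -17520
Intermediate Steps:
145*(-121) + (4*7 - 3) = -17545 + (28 - 3) = -17545 + 25 = -17520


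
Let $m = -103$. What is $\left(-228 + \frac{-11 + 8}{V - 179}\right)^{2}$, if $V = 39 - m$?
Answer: $\frac{71115489}{1369} \approx 51947.0$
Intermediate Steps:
$V = 142$ ($V = 39 - -103 = 39 + 103 = 142$)
$\left(-228 + \frac{-11 + 8}{V - 179}\right)^{2} = \left(-228 + \frac{-11 + 8}{142 - 179}\right)^{2} = \left(-228 - \frac{3}{-37}\right)^{2} = \left(-228 - - \frac{3}{37}\right)^{2} = \left(-228 + \frac{3}{37}\right)^{2} = \left(- \frac{8433}{37}\right)^{2} = \frac{71115489}{1369}$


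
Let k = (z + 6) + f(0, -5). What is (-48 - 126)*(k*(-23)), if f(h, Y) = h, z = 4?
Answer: 40020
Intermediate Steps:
k = 10 (k = (4 + 6) + 0 = 10 + 0 = 10)
(-48 - 126)*(k*(-23)) = (-48 - 126)*(10*(-23)) = -174*(-230) = 40020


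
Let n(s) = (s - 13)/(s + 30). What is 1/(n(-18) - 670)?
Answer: -12/8071 ≈ -0.0014868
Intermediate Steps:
n(s) = (-13 + s)/(30 + s)
1/(n(-18) - 670) = 1/((-13 - 18)/(30 - 18) - 670) = 1/(-31/12 - 670) = 1/(-8071/12) = -12/8071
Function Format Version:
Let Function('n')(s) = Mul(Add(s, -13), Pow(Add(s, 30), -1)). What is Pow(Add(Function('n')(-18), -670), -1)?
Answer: Rational(-12, 8071) ≈ -0.0014868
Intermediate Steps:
Function('n')(s) = Mul(Pow(Add(30, s), -1), Add(-13, s)) (Function('n')(s) = Mul(Add(-13, s), Pow(Add(30, s), -1)) = Mul(Pow(Add(30, s), -1), Add(-13, s)))
Pow(Add(Function('n')(-18), -670), -1) = Pow(Add(Mul(Pow(Add(30, -18), -1), Add(-13, -18)), -670), -1) = Pow(Add(Mul(Pow(12, -1), -31), -670), -1) = Pow(Add(Mul(Rational(1, 12), -31), -670), -1) = Pow(Add(Rational(-31, 12), -670), -1) = Pow(Rational(-8071, 12), -1) = Rational(-12, 8071)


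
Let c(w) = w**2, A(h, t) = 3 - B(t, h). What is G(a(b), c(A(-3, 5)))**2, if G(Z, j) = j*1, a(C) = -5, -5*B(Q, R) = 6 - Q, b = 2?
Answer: 65536/625 ≈ 104.86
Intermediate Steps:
B(Q, R) = -6/5 + Q/5 (B(Q, R) = -(6 - Q)/5 = -6/5 + Q/5)
A(h, t) = 21/5 - t/5 (A(h, t) = 3 - (-6/5 + t/5) = 3 + (6/5 - t/5) = 21/5 - t/5)
G(Z, j) = j
G(a(b), c(A(-3, 5)))**2 = ((21/5 - 1/5*5)**2)**2 = ((21/5 - 1)**2)**2 = ((16/5)**2)**2 = (256/25)**2 = 65536/625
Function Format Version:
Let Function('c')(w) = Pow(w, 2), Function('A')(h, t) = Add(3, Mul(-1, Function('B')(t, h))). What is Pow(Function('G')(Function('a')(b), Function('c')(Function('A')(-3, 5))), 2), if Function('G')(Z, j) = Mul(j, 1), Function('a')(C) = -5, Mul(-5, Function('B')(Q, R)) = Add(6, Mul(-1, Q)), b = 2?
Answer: Rational(65536, 625) ≈ 104.86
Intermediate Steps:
Function('B')(Q, R) = Add(Rational(-6, 5), Mul(Rational(1, 5), Q)) (Function('B')(Q, R) = Mul(Rational(-1, 5), Add(6, Mul(-1, Q))) = Add(Rational(-6, 5), Mul(Rational(1, 5), Q)))
Function('A')(h, t) = Add(Rational(21, 5), Mul(Rational(-1, 5), t)) (Function('A')(h, t) = Add(3, Mul(-1, Add(Rational(-6, 5), Mul(Rational(1, 5), t)))) = Add(3, Add(Rational(6, 5), Mul(Rational(-1, 5), t))) = Add(Rational(21, 5), Mul(Rational(-1, 5), t)))
Function('G')(Z, j) = j
Pow(Function('G')(Function('a')(b), Function('c')(Function('A')(-3, 5))), 2) = Pow(Pow(Add(Rational(21, 5), Mul(Rational(-1, 5), 5)), 2), 2) = Pow(Pow(Add(Rational(21, 5), -1), 2), 2) = Pow(Pow(Rational(16, 5), 2), 2) = Pow(Rational(256, 25), 2) = Rational(65536, 625)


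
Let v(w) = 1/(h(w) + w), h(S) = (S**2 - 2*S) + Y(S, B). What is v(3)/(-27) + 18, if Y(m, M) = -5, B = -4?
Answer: 485/27 ≈ 17.963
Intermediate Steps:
h(S) = -5 + S**2 - 2*S (h(S) = (S**2 - 2*S) - 5 = -5 + S**2 - 2*S)
v(w) = 1/(-5 + w**2 - w) (v(w) = 1/((-5 + w**2 - 2*w) + w) = 1/(-5 + w**2 - w))
v(3)/(-27) + 18 = 1/(-5 + 3**2 - 1*3*(-27)) + 18 = -1/27/(-5 + 9 - 3) + 18 = -1/27/1 + 18 = 1*(-1/27) + 18 = -1/27 + 18 = 485/27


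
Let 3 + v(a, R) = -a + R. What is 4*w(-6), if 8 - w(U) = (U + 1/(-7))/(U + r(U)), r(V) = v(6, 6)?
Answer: 1844/63 ≈ 29.270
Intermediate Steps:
v(a, R) = -3 + R - a (v(a, R) = -3 + (-a + R) = -3 + (R - a) = -3 + R - a)
r(V) = -3 (r(V) = -3 + 6 - 1*6 = -3 + 6 - 6 = -3)
w(U) = 8 - (-⅐ + U)/(-3 + U) (w(U) = 8 - (U + 1/(-7))/(U - 3) = 8 - (U - ⅐)/(-3 + U) = 8 - (-⅐ + U)/(-3 + U))
4*w(-6) = 4*((-167 + 49*(-6))/(7*(-3 - 6))) = 4*((⅐)*(-167 - 294)/(-9)) = 4*((⅐)*(-⅑)*(-461)) = 4*(461/63) = 1844/63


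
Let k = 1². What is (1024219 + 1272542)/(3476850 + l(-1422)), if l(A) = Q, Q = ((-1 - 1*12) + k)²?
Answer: 765587/1158998 ≈ 0.66056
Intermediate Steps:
k = 1
Q = 144 (Q = ((-1 - 1*12) + 1)² = ((-1 - 12) + 1)² = (-13 + 1)² = (-12)² = 144)
l(A) = 144
(1024219 + 1272542)/(3476850 + l(-1422)) = (1024219 + 1272542)/(3476850 + 144) = 2296761/3476994 = 2296761*(1/3476994) = 765587/1158998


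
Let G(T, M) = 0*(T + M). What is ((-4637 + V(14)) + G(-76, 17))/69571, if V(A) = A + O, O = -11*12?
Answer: -4755/69571 ≈ -0.068347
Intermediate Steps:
O = -132
G(T, M) = 0 (G(T, M) = 0*(M + T) = 0)
V(A) = -132 + A (V(A) = A - 132 = -132 + A)
((-4637 + V(14)) + G(-76, 17))/69571 = ((-4637 + (-132 + 14)) + 0)/69571 = ((-4637 - 118) + 0)*(1/69571) = (-4755 + 0)*(1/69571) = -4755*1/69571 = -4755/69571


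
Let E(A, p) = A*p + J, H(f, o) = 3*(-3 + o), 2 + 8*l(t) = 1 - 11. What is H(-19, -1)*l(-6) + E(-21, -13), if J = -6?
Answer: 285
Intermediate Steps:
l(t) = -3/2 (l(t) = -¼ + (1 - 11)/8 = -¼ + (⅛)*(-10) = -¼ - 5/4 = -3/2)
H(f, o) = -9 + 3*o
E(A, p) = -6 + A*p (E(A, p) = A*p - 6 = -6 + A*p)
H(-19, -1)*l(-6) + E(-21, -13) = (-9 + 3*(-1))*(-3/2) + (-6 - 21*(-13)) = (-9 - 3)*(-3/2) + (-6 + 273) = -12*(-3/2) + 267 = 18 + 267 = 285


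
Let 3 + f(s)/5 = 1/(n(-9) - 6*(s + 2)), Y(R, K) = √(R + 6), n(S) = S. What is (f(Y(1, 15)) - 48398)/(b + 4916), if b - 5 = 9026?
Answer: -435722/125523 + 10*√7/878661 ≈ -3.4712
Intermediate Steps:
Y(R, K) = √(6 + R)
b = 9031 (b = 5 + 9026 = 9031)
f(s) = -15 + 5/(-21 - 6*s) (f(s) = -15 + 5/(-9 - 6*(s + 2)) = -15 + 5/(-9 - 6*(2 + s)) = -15 + 5/(-9 + (-12 - 6*s)) = -15 + 5/(-21 - 6*s))
(f(Y(1, 15)) - 48398)/(b + 4916) = (10*(-32 - 9*√(6 + 1))/(3*(7 + 2*√(6 + 1))) - 48398)/(9031 + 4916) = (10*(-32 - 9*√7)/(3*(7 + 2*√7)) - 48398)/13947 = (-48398 + 10*(-32 - 9*√7)/(3*(7 + 2*√7)))*(1/13947) = -48398/13947 + 10*(-32 - 9*√7)/(41841*(7 + 2*√7))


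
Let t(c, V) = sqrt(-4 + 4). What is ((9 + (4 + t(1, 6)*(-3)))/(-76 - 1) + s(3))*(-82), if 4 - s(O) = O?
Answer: -5248/77 ≈ -68.156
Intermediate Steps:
t(c, V) = 0 (t(c, V) = sqrt(0) = 0)
s(O) = 4 - O
((9 + (4 + t(1, 6)*(-3)))/(-76 - 1) + s(3))*(-82) = ((9 + (4 + 0*(-3)))/(-76 - 1) + (4 - 1*3))*(-82) = ((9 + (4 + 0))/(-77) + (4 - 3))*(-82) = ((9 + 4)*(-1/77) + 1)*(-82) = (13*(-1/77) + 1)*(-82) = (-13/77 + 1)*(-82) = (64/77)*(-82) = -5248/77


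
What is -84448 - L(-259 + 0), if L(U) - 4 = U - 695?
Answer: -83498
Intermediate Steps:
L(U) = -691 + U (L(U) = 4 + (U - 695) = 4 + (-695 + U) = -691 + U)
-84448 - L(-259 + 0) = -84448 - (-691 + (-259 + 0)) = -84448 - (-691 - 259) = -84448 - 1*(-950) = -84448 + 950 = -83498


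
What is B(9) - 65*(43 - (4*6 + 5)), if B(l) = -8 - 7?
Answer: -925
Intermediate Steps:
B(l) = -15
B(9) - 65*(43 - (4*6 + 5)) = -15 - 65*(43 - (4*6 + 5)) = -15 - 65*(43 - (24 + 5)) = -15 - 65*(43 - 1*29) = -15 - 65*(43 - 29) = -15 - 65*14 = -15 - 910 = -925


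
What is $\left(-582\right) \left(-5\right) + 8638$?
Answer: $11548$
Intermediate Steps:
$\left(-582\right) \left(-5\right) + 8638 = 2910 + 8638 = 11548$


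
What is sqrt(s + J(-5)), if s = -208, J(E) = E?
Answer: I*sqrt(213) ≈ 14.595*I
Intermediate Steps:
sqrt(s + J(-5)) = sqrt(-208 - 5) = sqrt(-213) = I*sqrt(213)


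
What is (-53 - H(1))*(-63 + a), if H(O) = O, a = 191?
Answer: -6912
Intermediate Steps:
(-53 - H(1))*(-63 + a) = (-53 - 1*1)*(-63 + 191) = (-53 - 1)*128 = -54*128 = -6912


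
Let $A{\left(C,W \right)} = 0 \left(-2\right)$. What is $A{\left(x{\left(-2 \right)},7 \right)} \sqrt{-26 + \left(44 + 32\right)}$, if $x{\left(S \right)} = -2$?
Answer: $0$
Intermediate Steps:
$A{\left(C,W \right)} = 0$
$A{\left(x{\left(-2 \right)},7 \right)} \sqrt{-26 + \left(44 + 32\right)} = 0 \sqrt{-26 + \left(44 + 32\right)} = 0 \sqrt{-26 + 76} = 0 \sqrt{50} = 0 \cdot 5 \sqrt{2} = 0$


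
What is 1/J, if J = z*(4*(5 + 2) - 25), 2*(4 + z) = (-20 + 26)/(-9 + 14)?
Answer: -5/51 ≈ -0.098039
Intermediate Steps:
z = -17/5 (z = -4 + ((-20 + 26)/(-9 + 14))/2 = -4 + (6/5)/2 = -4 + (6*(⅕))/2 = -4 + (½)*(6/5) = -4 + ⅗ = -17/5 ≈ -3.4000)
J = -51/5 (J = -17*(4*(5 + 2) - 25)/5 = -17*(4*7 - 25)/5 = -17*(28 - 25)/5 = -17/5*3 = -51/5 ≈ -10.200)
1/J = 1/(-51/5) = -5/51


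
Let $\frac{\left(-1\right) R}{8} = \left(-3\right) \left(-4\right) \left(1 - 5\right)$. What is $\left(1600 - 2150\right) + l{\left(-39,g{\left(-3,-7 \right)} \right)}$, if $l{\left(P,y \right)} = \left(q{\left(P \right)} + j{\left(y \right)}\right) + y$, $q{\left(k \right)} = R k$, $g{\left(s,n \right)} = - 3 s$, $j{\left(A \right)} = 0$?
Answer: $-15517$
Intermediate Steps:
$R = 384$ ($R = - 8 \left(-3\right) \left(-4\right) \left(1 - 5\right) = - 8 \cdot 12 \left(1 - 5\right) = - 8 \cdot 12 \left(-4\right) = \left(-8\right) \left(-48\right) = 384$)
$q{\left(k \right)} = 384 k$
$l{\left(P,y \right)} = y + 384 P$ ($l{\left(P,y \right)} = \left(384 P + 0\right) + y = 384 P + y = y + 384 P$)
$\left(1600 - 2150\right) + l{\left(-39,g{\left(-3,-7 \right)} \right)} = \left(1600 - 2150\right) + \left(\left(-3\right) \left(-3\right) + 384 \left(-39\right)\right) = -550 + \left(9 - 14976\right) = -550 - 14967 = -15517$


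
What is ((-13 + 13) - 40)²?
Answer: 1600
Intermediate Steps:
((-13 + 13) - 40)² = (0 - 40)² = (-40)² = 1600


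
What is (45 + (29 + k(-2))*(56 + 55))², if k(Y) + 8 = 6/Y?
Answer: 4173849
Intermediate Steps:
k(Y) = -8 + 6/Y
(45 + (29 + k(-2))*(56 + 55))² = (45 + (29 + (-8 + 6/(-2)))*(56 + 55))² = (45 + (29 + (-8 + 6*(-½)))*111)² = (45 + (29 + (-8 - 3))*111)² = (45 + (29 - 11)*111)² = (45 + 18*111)² = (45 + 1998)² = 2043² = 4173849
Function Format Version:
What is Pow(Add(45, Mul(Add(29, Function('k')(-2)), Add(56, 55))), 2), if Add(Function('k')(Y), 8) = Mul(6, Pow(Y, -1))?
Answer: 4173849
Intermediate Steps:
Function('k')(Y) = Add(-8, Mul(6, Pow(Y, -1)))
Pow(Add(45, Mul(Add(29, Function('k')(-2)), Add(56, 55))), 2) = Pow(Add(45, Mul(Add(29, Add(-8, Mul(6, Pow(-2, -1)))), Add(56, 55))), 2) = Pow(Add(45, Mul(Add(29, Add(-8, Mul(6, Rational(-1, 2)))), 111)), 2) = Pow(Add(45, Mul(Add(29, Add(-8, -3)), 111)), 2) = Pow(Add(45, Mul(Add(29, -11), 111)), 2) = Pow(Add(45, Mul(18, 111)), 2) = Pow(Add(45, 1998), 2) = Pow(2043, 2) = 4173849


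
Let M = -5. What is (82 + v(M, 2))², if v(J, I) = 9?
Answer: 8281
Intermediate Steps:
(82 + v(M, 2))² = (82 + 9)² = 91² = 8281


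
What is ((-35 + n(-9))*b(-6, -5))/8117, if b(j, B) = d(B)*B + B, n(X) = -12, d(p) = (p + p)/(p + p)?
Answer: 470/8117 ≈ 0.057903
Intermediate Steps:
d(p) = 1 (d(p) = (2*p)/((2*p)) = (2*p)*(1/(2*p)) = 1)
b(j, B) = 2*B (b(j, B) = 1*B + B = B + B = 2*B)
((-35 + n(-9))*b(-6, -5))/8117 = ((-35 - 12)*(2*(-5)))/8117 = -47*(-10)*(1/8117) = 470*(1/8117) = 470/8117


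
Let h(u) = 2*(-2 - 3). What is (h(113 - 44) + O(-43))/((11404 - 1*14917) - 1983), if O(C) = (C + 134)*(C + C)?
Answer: 653/458 ≈ 1.4258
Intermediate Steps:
O(C) = 2*C*(134 + C) (O(C) = (134 + C)*(2*C) = 2*C*(134 + C))
h(u) = -10 (h(u) = 2*(-5) = -10)
(h(113 - 44) + O(-43))/((11404 - 1*14917) - 1983) = (-10 + 2*(-43)*(134 - 43))/((11404 - 1*14917) - 1983) = (-10 + 2*(-43)*91)/((11404 - 14917) - 1983) = (-10 - 7826)/(-3513 - 1983) = -7836/(-5496) = -7836*(-1/5496) = 653/458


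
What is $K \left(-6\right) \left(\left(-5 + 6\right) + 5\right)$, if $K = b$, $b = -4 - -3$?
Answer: $36$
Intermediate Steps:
$b = -1$ ($b = -4 + 3 = -1$)
$K = -1$
$K \left(-6\right) \left(\left(-5 + 6\right) + 5\right) = \left(-1\right) \left(-6\right) \left(\left(-5 + 6\right) + 5\right) = 6 \left(1 + 5\right) = 6 \cdot 6 = 36$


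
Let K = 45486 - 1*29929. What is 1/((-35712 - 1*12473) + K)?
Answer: -1/32628 ≈ -3.0649e-5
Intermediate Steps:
K = 15557 (K = 45486 - 29929 = 15557)
1/((-35712 - 1*12473) + K) = 1/((-35712 - 1*12473) + 15557) = 1/((-35712 - 12473) + 15557) = 1/(-48185 + 15557) = 1/(-32628) = -1/32628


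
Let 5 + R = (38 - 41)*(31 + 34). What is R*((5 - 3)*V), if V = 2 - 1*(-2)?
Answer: -1600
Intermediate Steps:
V = 4 (V = 2 + 2 = 4)
R = -200 (R = -5 + (38 - 41)*(31 + 34) = -5 - 3*65 = -5 - 195 = -200)
R*((5 - 3)*V) = -200*(5 - 3)*4 = -400*4 = -200*8 = -1600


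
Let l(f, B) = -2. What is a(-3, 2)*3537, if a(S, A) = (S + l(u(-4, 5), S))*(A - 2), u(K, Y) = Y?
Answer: 0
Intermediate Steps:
a(S, A) = (-2 + A)*(-2 + S) (a(S, A) = (S - 2)*(A - 2) = (-2 + S)*(-2 + A) = (-2 + A)*(-2 + S))
a(-3, 2)*3537 = (4 - 2*2 - 2*(-3) + 2*(-3))*3537 = (4 - 4 + 6 - 6)*3537 = 0*3537 = 0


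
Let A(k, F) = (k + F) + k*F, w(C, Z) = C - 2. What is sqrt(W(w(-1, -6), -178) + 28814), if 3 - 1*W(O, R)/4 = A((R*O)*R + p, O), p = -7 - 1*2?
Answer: 5*I*sqrt(29266) ≈ 855.37*I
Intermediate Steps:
p = -9 (p = -7 - 2 = -9)
w(C, Z) = -2 + C
A(k, F) = F + k + F*k (A(k, F) = (F + k) + F*k = F + k + F*k)
W(O, R) = 48 - 4*O - 4*O*R**2 - 4*O*(-9 + O*R**2) (W(O, R) = 12 - 4*(O + ((R*O)*R - 9) + O*((R*O)*R - 9)) = 12 - 4*(O + ((O*R)*R - 9) + O*((O*R)*R - 9)) = 12 - 4*(O + (O*R**2 - 9) + O*(O*R**2 - 9)) = 12 - 4*(O + (-9 + O*R**2) + O*(-9 + O*R**2)) = 12 - 4*(-9 + O + O*R**2 + O*(-9 + O*R**2)) = 12 + (36 - 4*O - 4*O*R**2 - 4*O*(-9 + O*R**2)) = 48 - 4*O - 4*O*R**2 - 4*O*(-9 + O*R**2))
sqrt(W(w(-1, -6), -178) + 28814) = sqrt((48 - 4*(-2 - 1) - 4*(-2 - 1)*(-178)**2 - 4*(-2 - 1)*(-9 + (-2 - 1)*(-178)**2)) + 28814) = sqrt((48 - 4*(-3) - 4*(-3)*31684 - 4*(-3)*(-9 - 3*31684)) + 28814) = sqrt((48 + 12 + 380208 - 4*(-3)*(-9 - 95052)) + 28814) = sqrt((48 + 12 + 380208 - 4*(-3)*(-95061)) + 28814) = sqrt((48 + 12 + 380208 - 1140732) + 28814) = sqrt(-760464 + 28814) = sqrt(-731650) = 5*I*sqrt(29266)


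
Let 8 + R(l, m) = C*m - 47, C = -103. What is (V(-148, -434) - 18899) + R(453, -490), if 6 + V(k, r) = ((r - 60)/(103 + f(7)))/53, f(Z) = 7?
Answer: 91851403/2915 ≈ 31510.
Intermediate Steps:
R(l, m) = -55 - 103*m (R(l, m) = -8 + (-103*m - 47) = -8 + (-47 - 103*m) = -55 - 103*m)
V(k, r) = -3504/583 + r/5830 (V(k, r) = -6 + ((r - 60)/(103 + 7))/53 = -6 + ((-60 + r)/110)*(1/53) = -6 + ((-60 + r)*(1/110))*(1/53) = -6 + (-6/11 + r/110)*(1/53) = -6 + (-6/583 + r/5830) = -3504/583 + r/5830)
(V(-148, -434) - 18899) + R(453, -490) = ((-3504/583 + (1/5830)*(-434)) - 18899) + (-55 - 103*(-490)) = ((-3504/583 - 217/2915) - 18899) + (-55 + 50470) = (-17737/2915 - 18899) + 50415 = -55108322/2915 + 50415 = 91851403/2915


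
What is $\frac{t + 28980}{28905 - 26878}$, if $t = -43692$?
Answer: $- \frac{14712}{2027} \approx -7.258$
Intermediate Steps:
$\frac{t + 28980}{28905 - 26878} = \frac{-43692 + 28980}{28905 - 26878} = - \frac{14712}{2027}$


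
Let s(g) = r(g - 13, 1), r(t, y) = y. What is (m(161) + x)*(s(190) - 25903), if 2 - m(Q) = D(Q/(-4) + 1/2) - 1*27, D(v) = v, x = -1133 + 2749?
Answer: -87276789/2 ≈ -4.3638e+7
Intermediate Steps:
s(g) = 1
x = 1616
m(Q) = 57/2 + Q/4 (m(Q) = 2 - ((Q/(-4) + 1/2) - 1*27) = 2 - ((Q*(-¼) + 1*(½)) - 27) = 2 - ((-Q/4 + ½) - 27) = 2 - ((½ - Q/4) - 27) = 2 - (-53/2 - Q/4) = 2 + (53/2 + Q/4) = 57/2 + Q/4)
(m(161) + x)*(s(190) - 25903) = ((57/2 + (¼)*161) + 1616)*(1 - 25903) = ((57/2 + 161/4) + 1616)*(-25902) = (275/4 + 1616)*(-25902) = (6739/4)*(-25902) = -87276789/2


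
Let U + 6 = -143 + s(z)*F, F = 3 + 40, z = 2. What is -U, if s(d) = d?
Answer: 63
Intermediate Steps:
F = 43
U = -63 (U = -6 + (-143 + 2*43) = -6 + (-143 + 86) = -6 - 57 = -63)
-U = -1*(-63) = 63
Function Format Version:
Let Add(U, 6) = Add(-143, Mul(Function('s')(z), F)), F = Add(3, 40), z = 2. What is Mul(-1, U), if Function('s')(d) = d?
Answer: 63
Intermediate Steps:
F = 43
U = -63 (U = Add(-6, Add(-143, Mul(2, 43))) = Add(-6, Add(-143, 86)) = Add(-6, -57) = -63)
Mul(-1, U) = Mul(-1, -63) = 63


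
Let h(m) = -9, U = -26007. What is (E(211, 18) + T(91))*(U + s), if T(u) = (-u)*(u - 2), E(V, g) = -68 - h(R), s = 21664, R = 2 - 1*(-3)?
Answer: 35430194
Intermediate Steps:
R = 5 (R = 2 + 3 = 5)
E(V, g) = -59 (E(V, g) = -68 - 1*(-9) = -68 + 9 = -59)
T(u) = -u*(-2 + u) (T(u) = (-u)*(-2 + u) = -u*(-2 + u))
(E(211, 18) + T(91))*(U + s) = (-59 + 91*(2 - 1*91))*(-26007 + 21664) = (-59 + 91*(2 - 91))*(-4343) = (-59 + 91*(-89))*(-4343) = (-59 - 8099)*(-4343) = -8158*(-4343) = 35430194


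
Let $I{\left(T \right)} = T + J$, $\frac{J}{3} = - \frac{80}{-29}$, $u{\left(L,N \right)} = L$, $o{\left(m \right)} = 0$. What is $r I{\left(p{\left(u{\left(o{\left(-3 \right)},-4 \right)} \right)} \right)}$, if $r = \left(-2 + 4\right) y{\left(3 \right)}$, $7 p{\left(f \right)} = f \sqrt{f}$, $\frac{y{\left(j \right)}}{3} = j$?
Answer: $\frac{4320}{29} \approx 148.97$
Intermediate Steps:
$y{\left(j \right)} = 3 j$
$p{\left(f \right)} = \frac{f^{\frac{3}{2}}}{7}$ ($p{\left(f \right)} = \frac{f \sqrt{f}}{7} = \frac{f^{\frac{3}{2}}}{7}$)
$r = 18$ ($r = \left(-2 + 4\right) 3 \cdot 3 = 2 \cdot 9 = 18$)
$J = \frac{240}{29}$ ($J = 3 \left(- \frac{80}{-29}\right) = 3 \left(\left(-80\right) \left(- \frac{1}{29}\right)\right) = 3 \cdot \frac{80}{29} = \frac{240}{29} \approx 8.2759$)
$I{\left(T \right)} = \frac{240}{29} + T$ ($I{\left(T \right)} = T + \frac{240}{29} = \frac{240}{29} + T$)
$r I{\left(p{\left(u{\left(o{\left(-3 \right)},-4 \right)} \right)} \right)} = 18 \left(\frac{240}{29} + \frac{0^{\frac{3}{2}}}{7}\right) = 18 \left(\frac{240}{29} + \frac{1}{7} \cdot 0\right) = 18 \left(\frac{240}{29} + 0\right) = 18 \cdot \frac{240}{29} = \frac{4320}{29}$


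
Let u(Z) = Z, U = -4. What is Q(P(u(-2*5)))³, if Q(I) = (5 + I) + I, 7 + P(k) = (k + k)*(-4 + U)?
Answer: 30080231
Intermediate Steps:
P(k) = -7 - 16*k (P(k) = -7 + (k + k)*(-4 - 4) = -7 + (2*k)*(-8) = -7 - 16*k)
Q(I) = 5 + 2*I
Q(P(u(-2*5)))³ = (5 + 2*(-7 - (-32)*5))³ = (5 + 2*(-7 - 16*(-10)))³ = (5 + 2*(-7 + 160))³ = (5 + 2*153)³ = (5 + 306)³ = 311³ = 30080231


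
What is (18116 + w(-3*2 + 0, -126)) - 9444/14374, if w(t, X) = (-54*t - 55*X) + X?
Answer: 181423906/7187 ≈ 25243.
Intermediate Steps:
w(t, X) = -54*X - 54*t (w(t, X) = (-55*X - 54*t) + X = -54*X - 54*t)
(18116 + w(-3*2 + 0, -126)) - 9444/14374 = (18116 + (-54*(-126) - 54*(-3*2 + 0))) - 9444/14374 = (18116 + (6804 - 54*(-6 + 0))) - 9444*1/14374 = (18116 + (6804 - 54*(-6))) - 4722/7187 = (18116 + (6804 + 324)) - 4722/7187 = (18116 + 7128) - 4722/7187 = 25244 - 4722/7187 = 181423906/7187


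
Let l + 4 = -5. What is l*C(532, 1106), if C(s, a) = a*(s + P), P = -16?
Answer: -5136264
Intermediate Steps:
C(s, a) = a*(-16 + s) (C(s, a) = a*(s - 16) = a*(-16 + s))
l = -9 (l = -4 - 5 = -9)
l*C(532, 1106) = -9954*(-16 + 532) = -9954*516 = -9*570696 = -5136264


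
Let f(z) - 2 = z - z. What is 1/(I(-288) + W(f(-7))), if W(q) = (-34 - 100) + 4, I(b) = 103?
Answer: -1/27 ≈ -0.037037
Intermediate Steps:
f(z) = 2 (f(z) = 2 + (z - z) = 2 + 0 = 2)
W(q) = -130 (W(q) = -134 + 4 = -130)
1/(I(-288) + W(f(-7))) = 1/(103 - 130) = 1/(-27) = -1/27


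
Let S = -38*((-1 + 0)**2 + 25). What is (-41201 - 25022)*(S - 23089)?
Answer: 1594451171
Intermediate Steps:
S = -988 (S = -38*((-1)**2 + 25) = -38*(1 + 25) = -38*26 = -988)
(-41201 - 25022)*(S - 23089) = (-41201 - 25022)*(-988 - 23089) = -66223*(-24077) = 1594451171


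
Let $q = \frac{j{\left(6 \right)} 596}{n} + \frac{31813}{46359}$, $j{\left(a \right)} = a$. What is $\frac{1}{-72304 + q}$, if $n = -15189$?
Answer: $- \frac{234715617}{16970772162277} \approx -1.3831 \cdot 10^{-5}$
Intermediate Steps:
$q = \frac{105809291}{234715617}$ ($q = \frac{6 \cdot 596}{-15189} + \frac{31813}{46359} = 3576 \left(- \frac{1}{15189}\right) + 31813 \cdot \frac{1}{46359} = - \frac{1192}{5063} + \frac{31813}{46359} = \frac{105809291}{234715617} \approx 0.4508$)
$\frac{1}{-72304 + q} = \frac{1}{-72304 + \frac{105809291}{234715617}} = \frac{1}{- \frac{16970772162277}{234715617}} = - \frac{234715617}{16970772162277}$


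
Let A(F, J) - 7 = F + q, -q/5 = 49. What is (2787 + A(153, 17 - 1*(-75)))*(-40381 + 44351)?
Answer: 10726940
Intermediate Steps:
q = -245 (q = -5*49 = -245)
A(F, J) = -238 + F (A(F, J) = 7 + (F - 245) = 7 + (-245 + F) = -238 + F)
(2787 + A(153, 17 - 1*(-75)))*(-40381 + 44351) = (2787 + (-238 + 153))*(-40381 + 44351) = (2787 - 85)*3970 = 2702*3970 = 10726940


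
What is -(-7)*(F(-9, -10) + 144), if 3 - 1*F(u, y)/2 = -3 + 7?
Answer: 994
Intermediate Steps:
F(u, y) = -2 (F(u, y) = 6 - 2*(-3 + 7) = 6 - 2*4 = 6 - 8 = -2)
-(-7)*(F(-9, -10) + 144) = -(-7)*(-2 + 144) = -(-7)*142 = -1*(-994) = 994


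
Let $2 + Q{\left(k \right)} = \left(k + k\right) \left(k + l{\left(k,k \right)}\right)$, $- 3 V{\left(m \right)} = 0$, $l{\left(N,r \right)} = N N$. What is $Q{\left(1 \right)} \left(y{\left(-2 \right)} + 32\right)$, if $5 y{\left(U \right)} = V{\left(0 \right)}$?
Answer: $64$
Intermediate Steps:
$l{\left(N,r \right)} = N^{2}$
$V{\left(m \right)} = 0$ ($V{\left(m \right)} = \left(- \frac{1}{3}\right) 0 = 0$)
$y{\left(U \right)} = 0$ ($y{\left(U \right)} = \frac{1}{5} \cdot 0 = 0$)
$Q{\left(k \right)} = -2 + 2 k \left(k + k^{2}\right)$ ($Q{\left(k \right)} = -2 + \left(k + k\right) \left(k + k^{2}\right) = -2 + 2 k \left(k + k^{2}\right)$)
$Q{\left(1 \right)} \left(y{\left(-2 \right)} + 32\right) = \left(-2 + 2 \cdot 1^{2} + 2 \cdot 1^{3}\right) \left(0 + 32\right) = \left(-2 + 2 \cdot 1 + 2 \cdot 1\right) 32 = \left(-2 + 2 + 2\right) 32 = 2 \cdot 32 = 64$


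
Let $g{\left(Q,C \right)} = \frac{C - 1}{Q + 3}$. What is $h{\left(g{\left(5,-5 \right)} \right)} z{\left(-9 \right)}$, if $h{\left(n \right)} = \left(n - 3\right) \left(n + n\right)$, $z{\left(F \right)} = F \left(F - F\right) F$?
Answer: $0$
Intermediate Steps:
$z{\left(F \right)} = 0$ ($z{\left(F \right)} = F 0 F = 0 F = 0$)
$g{\left(Q,C \right)} = \frac{-1 + C}{3 + Q}$
$h{\left(n \right)} = 2 n \left(-3 + n\right)$ ($h{\left(n \right)} = \left(-3 + n\right) 2 n = 2 n \left(-3 + n\right)$)
$h{\left(g{\left(5,-5 \right)} \right)} z{\left(-9 \right)} = 2 \frac{-1 - 5}{3 + 5} \left(-3 + \frac{-1 - 5}{3 + 5}\right) 0 = 2 \cdot \frac{1}{8} \left(-6\right) \left(-3 + \frac{1}{8} \left(-6\right)\right) 0 = 2 \left(- \frac{3}{4}\right) \left(-3 - \frac{3}{4}\right) 0 = 2 \left(- \frac{3}{4}\right) \left(- \frac{15}{4}\right) 0 = \frac{45}{8} \cdot 0 = 0$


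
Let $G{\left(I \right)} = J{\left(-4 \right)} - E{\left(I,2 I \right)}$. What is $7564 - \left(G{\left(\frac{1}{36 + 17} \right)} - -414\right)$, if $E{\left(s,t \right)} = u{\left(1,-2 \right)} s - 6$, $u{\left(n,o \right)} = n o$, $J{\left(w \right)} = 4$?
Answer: $\frac{378418}{53} \approx 7140.0$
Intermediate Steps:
$E{\left(s,t \right)} = -6 - 2 s$ ($E{\left(s,t \right)} = 1 \left(-2\right) s - 6 = - 2 s - 6 = -6 - 2 s$)
$G{\left(I \right)} = 10 + 2 I$ ($G{\left(I \right)} = 4 - \left(-6 - 2 I\right) = 4 + \left(6 + 2 I\right) = 10 + 2 I$)
$7564 - \left(G{\left(\frac{1}{36 + 17} \right)} - -414\right) = 7564 - \left(\left(10 + \frac{2}{36 + 17}\right) - -414\right) = 7564 - \left(\left(10 + \frac{2}{53}\right) + 414\right) = 7564 - \left(\frac{532}{53} + 414\right) = 7564 - \frac{22474}{53} = \frac{378418}{53}$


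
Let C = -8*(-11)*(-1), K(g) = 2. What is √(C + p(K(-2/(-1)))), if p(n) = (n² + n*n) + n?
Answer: I*√78 ≈ 8.8318*I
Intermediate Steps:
p(n) = n + 2*n² (p(n) = (n² + n²) + n = 2*n² + n = n + 2*n²)
C = -88 (C = 88*(-1) = -88)
√(C + p(K(-2/(-1)))) = √(-88 + 2*(1 + 2*2)) = √(-88 + 2*(1 + 4)) = √(-88 + 2*5) = √(-88 + 10) = √(-78) = I*√78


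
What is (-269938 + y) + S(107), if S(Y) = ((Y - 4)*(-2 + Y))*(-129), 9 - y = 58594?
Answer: -1723658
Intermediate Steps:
y = -58585 (y = 9 - 1*58594 = 9 - 58594 = -58585)
S(Y) = -129*(-4 + Y)*(-2 + Y) (S(Y) = ((-4 + Y)*(-2 + Y))*(-129) = -129*(-4 + Y)*(-2 + Y))
(-269938 + y) + S(107) = (-269938 - 58585) + (-1032 - 129*107² + 774*107) = -328523 + (-1032 - 129*11449 + 82818) = -328523 + (-1032 - 1476921 + 82818) = -328523 - 1395135 = -1723658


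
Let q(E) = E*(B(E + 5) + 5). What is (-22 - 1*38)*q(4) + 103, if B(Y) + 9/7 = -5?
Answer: 2881/7 ≈ 411.57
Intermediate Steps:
B(Y) = -44/7 (B(Y) = -9/7 - 5 = -44/7)
q(E) = -9*E/7 (q(E) = E*(-44/7 + 5) = E*(-9/7) = -9*E/7)
(-22 - 1*38)*q(4) + 103 = (-22 - 1*38)*(-9/7*4) + 103 = (-22 - 38)*(-36/7) + 103 = -60*(-36/7) + 103 = 2160/7 + 103 = 2881/7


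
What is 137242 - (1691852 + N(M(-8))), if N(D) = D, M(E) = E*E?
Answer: -1554674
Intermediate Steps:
M(E) = E²
137242 - (1691852 + N(M(-8))) = 137242 - (1691852 + (-8)²) = 137242 - (1691852 + 64) = 137242 - 1*1691916 = 137242 - 1691916 = -1554674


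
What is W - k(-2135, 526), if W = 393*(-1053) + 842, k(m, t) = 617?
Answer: -413604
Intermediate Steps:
W = -412987 (W = -413829 + 842 = -412987)
W - k(-2135, 526) = -412987 - 1*617 = -412987 - 617 = -413604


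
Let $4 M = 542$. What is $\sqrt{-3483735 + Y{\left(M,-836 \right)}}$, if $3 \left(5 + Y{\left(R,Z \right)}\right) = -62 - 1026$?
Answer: $\frac{2 i \sqrt{7839231}}{3} \approx 1866.6 i$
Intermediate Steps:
$M = \frac{271}{2}$ ($M = \frac{1}{4} \cdot 542 = \frac{271}{2} \approx 135.5$)
$Y{\left(R,Z \right)} = - \frac{1103}{3}$ ($Y{\left(R,Z \right)} = -5 + \frac{-62 - 1026}{3} = -5 + \frac{1}{3} \left(-1088\right) = -5 - \frac{1088}{3} = - \frac{1103}{3}$)
$\sqrt{-3483735 + Y{\left(M,-836 \right)}} = \sqrt{-3483735 - \frac{1103}{3}} = \sqrt{- \frac{10452308}{3}} = \frac{2 i \sqrt{7839231}}{3}$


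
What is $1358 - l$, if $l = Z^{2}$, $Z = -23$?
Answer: $829$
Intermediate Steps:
$l = 529$ ($l = \left(-23\right)^{2} = 529$)
$1358 - l = 1358 - 529 = 829$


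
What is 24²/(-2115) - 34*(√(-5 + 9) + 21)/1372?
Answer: -135789/161210 ≈ -0.84231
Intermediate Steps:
24²/(-2115) - 34*(√(-5 + 9) + 21)/1372 = 576*(-1/2115) - 34*(√4 + 21)*(1/1372) = -64/235 - 34*(2 + 21)*(1/1372) = -64/235 - 34*23*(1/1372) = -64/235 - 782*1/1372 = -64/235 - 391/686 = -135789/161210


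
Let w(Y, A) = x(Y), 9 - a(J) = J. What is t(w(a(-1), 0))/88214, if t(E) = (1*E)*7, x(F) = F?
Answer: 5/6301 ≈ 0.00079353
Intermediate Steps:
a(J) = 9 - J
w(Y, A) = Y
t(E) = 7*E (t(E) = E*7 = 7*E)
t(w(a(-1), 0))/88214 = (7*(9 - 1*(-1)))/88214 = (7*(9 + 1))*(1/88214) = (7*10)*(1/88214) = 70*(1/88214) = 5/6301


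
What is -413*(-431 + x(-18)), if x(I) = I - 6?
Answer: 187915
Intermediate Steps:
x(I) = -6 + I
-413*(-431 + x(-18)) = -413*(-431 + (-6 - 18)) = -413*(-431 - 24) = -413*(-455) = 187915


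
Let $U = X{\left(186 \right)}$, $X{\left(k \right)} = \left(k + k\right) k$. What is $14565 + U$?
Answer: $83757$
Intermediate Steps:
$X{\left(k \right)} = 2 k^{2}$ ($X{\left(k \right)} = 2 k k = 2 k^{2}$)
$U = 69192$ ($U = 2 \cdot 186^{2} = 2 \cdot 34596 = 69192$)
$14565 + U = 14565 + 69192 = 83757$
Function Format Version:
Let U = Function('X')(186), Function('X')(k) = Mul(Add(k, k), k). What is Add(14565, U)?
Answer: 83757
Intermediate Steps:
Function('X')(k) = Mul(2, Pow(k, 2)) (Function('X')(k) = Mul(Mul(2, k), k) = Mul(2, Pow(k, 2)))
U = 69192 (U = Mul(2, Pow(186, 2)) = Mul(2, 34596) = 69192)
Add(14565, U) = Add(14565, 69192) = 83757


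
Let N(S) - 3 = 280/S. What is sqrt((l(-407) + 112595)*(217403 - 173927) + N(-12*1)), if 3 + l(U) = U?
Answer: sqrt(43896195357)/3 ≈ 69838.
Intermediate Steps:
l(U) = -3 + U
N(S) = 3 + 280/S
sqrt((l(-407) + 112595)*(217403 - 173927) + N(-12*1)) = sqrt(((-3 - 407) + 112595)*(217403 - 173927) + (3 + 280/((-12*1)))) = sqrt((-410 + 112595)*43476 + (3 + 280/(-12))) = sqrt(112185*43476 + (3 + 280*(-1/12))) = sqrt(4877355060 + (3 - 70/3)) = sqrt(4877355060 - 61/3) = sqrt(14632065119/3) = sqrt(43896195357)/3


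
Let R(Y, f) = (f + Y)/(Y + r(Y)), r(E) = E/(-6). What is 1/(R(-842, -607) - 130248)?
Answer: -2105/274167693 ≈ -7.6778e-6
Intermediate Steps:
r(E) = -E/6 (r(E) = E*(-1/6) = -E/6)
R(Y, f) = 6*(Y + f)/(5*Y) (R(Y, f) = (f + Y)/(Y - Y/6) = (Y + f)/((5*Y/6)) = (Y + f)*(6/(5*Y)) = 6*(Y + f)/(5*Y))
1/(R(-842, -607) - 130248) = 1/((6/5)*(-842 - 607)/(-842) - 130248) = 1/((6/5)*(-1/842)*(-1449) - 130248) = 1/(4347/2105 - 130248) = 1/(-274167693/2105) = -2105/274167693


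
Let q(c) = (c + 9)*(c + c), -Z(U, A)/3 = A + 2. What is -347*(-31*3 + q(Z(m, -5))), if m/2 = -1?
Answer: -80157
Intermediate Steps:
m = -2 (m = 2*(-1) = -2)
Z(U, A) = -6 - 3*A (Z(U, A) = -3*(A + 2) = -3*(2 + A) = -6 - 3*A)
q(c) = 2*c*(9 + c) (q(c) = (9 + c)*(2*c) = 2*c*(9 + c))
-347*(-31*3 + q(Z(m, -5))) = -347*(-31*3 + 2*(-6 - 3*(-5))*(9 + (-6 - 3*(-5)))) = -347*(-93 + 2*(-6 + 15)*(9 + (-6 + 15))) = -347*(-93 + 2*9*(9 + 9)) = -347*(-93 + 2*9*18) = -347*(-93 + 324) = -347*231 = -80157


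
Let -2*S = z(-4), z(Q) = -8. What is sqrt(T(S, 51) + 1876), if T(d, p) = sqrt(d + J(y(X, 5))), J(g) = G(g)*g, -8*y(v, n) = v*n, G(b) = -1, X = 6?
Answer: sqrt(7504 + 2*sqrt(31))/2 ≈ 43.345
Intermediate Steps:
y(v, n) = -n*v/8 (y(v, n) = -v*n/8 = -n*v/8)
S = 4 (S = -1/2*(-8) = 4)
J(g) = -g
T(d, p) = sqrt(15/4 + d) (T(d, p) = sqrt(d - (-1)*5*6/8) = sqrt(d - 1*(-15/4)) = sqrt(d + 15/4) = sqrt(15/4 + d))
sqrt(T(S, 51) + 1876) = sqrt(sqrt(15 + 4*4)/2 + 1876) = sqrt(sqrt(15 + 16)/2 + 1876) = sqrt(sqrt(31)/2 + 1876) = sqrt(1876 + sqrt(31)/2)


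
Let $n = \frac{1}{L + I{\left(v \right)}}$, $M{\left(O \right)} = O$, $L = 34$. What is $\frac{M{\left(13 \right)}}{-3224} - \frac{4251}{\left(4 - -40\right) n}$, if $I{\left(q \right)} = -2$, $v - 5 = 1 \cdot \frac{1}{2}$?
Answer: $- \frac{8433995}{2728} \approx -3091.6$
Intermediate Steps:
$v = \frac{11}{2}$ ($v = 5 + 1 \cdot \frac{1}{2} = 5 + \frac{1}{2} = \frac{11}{2} \approx 5.5$)
$n = \frac{1}{32}$ ($n = \frac{1}{34 - 2} = \frac{1}{32} \approx 0.03125$)
$\frac{M{\left(13 \right)}}{-3224} - \frac{4251}{\left(4 - -40\right) n} = \frac{13}{-3224} - \frac{4251}{\left(4 - -40\right) \frac{1}{32}} = 13 \left(- \frac{1}{3224}\right) - \frac{4251}{\left(4 + 40\right) \frac{1}{32}} = - \frac{1}{248} - \frac{4251}{44 \cdot \frac{1}{32}} = - \frac{1}{248} - \frac{4251}{\frac{11}{8}} = - \frac{1}{248} - \frac{34008}{11} = - \frac{8433995}{2728}$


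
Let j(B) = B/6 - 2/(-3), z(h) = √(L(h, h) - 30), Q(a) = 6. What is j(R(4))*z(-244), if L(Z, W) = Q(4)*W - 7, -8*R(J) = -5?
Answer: 37*I*√1501/48 ≈ 29.864*I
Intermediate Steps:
R(J) = 5/8 (R(J) = -⅛*(-5) = 5/8)
L(Z, W) = -7 + 6*W (L(Z, W) = 6*W - 7 = -7 + 6*W)
z(h) = √(-37 + 6*h) (z(h) = √((-7 + 6*h) - 30) = √(-37 + 6*h))
j(B) = ⅔ + B/6 (j(B) = B*(⅙) - 2*(-⅓) = B/6 + ⅔ = ⅔ + B/6)
j(R(4))*z(-244) = (⅔ + (⅙)*(5/8))*√(-37 + 6*(-244)) = (⅔ + 5/48)*√(-37 - 1464) = 37*√(-1501)/48 = 37*(I*√1501)/48 = 37*I*√1501/48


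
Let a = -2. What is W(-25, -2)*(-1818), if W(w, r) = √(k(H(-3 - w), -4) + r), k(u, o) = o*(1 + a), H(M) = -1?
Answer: -1818*√2 ≈ -2571.0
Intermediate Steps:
k(u, o) = -o (k(u, o) = o*(1 - 2) = o*(-1) = -o)
W(w, r) = √(4 + r) (W(w, r) = √(-1*(-4) + r) = √(4 + r))
W(-25, -2)*(-1818) = √(4 - 2)*(-1818) = √2*(-1818) = -1818*√2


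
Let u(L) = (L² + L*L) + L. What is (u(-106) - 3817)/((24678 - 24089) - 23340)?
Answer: -18549/22751 ≈ -0.81530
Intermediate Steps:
u(L) = L + 2*L² (u(L) = (L² + L²) + L = 2*L² + L = L + 2*L²)
(u(-106) - 3817)/((24678 - 24089) - 23340) = (-106*(1 + 2*(-106)) - 3817)/((24678 - 24089) - 23340) = (-106*(1 - 212) - 3817)/(589 - 23340) = (-106*(-211) - 3817)/(-22751) = (22366 - 3817)*(-1/22751) = 18549*(-1/22751) = -18549/22751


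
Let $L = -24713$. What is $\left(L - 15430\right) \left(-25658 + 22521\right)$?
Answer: $125928591$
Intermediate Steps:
$\left(L - 15430\right) \left(-25658 + 22521\right) = \left(-24713 - 15430\right) \left(-25658 + 22521\right) = \left(-40143\right) \left(-3137\right) = 125928591$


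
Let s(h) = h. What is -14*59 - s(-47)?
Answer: -779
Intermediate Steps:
-14*59 - s(-47) = -14*59 - 1*(-47) = -826 + 47 = -779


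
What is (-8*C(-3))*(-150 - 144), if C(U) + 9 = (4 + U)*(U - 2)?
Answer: -32928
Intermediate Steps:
C(U) = -9 + (-2 + U)*(4 + U) (C(U) = -9 + (4 + U)*(U - 2) = -9 + (4 + U)*(-2 + U) = -9 + (-2 + U)*(4 + U))
(-8*C(-3))*(-150 - 144) = (-8*(-17 + (-3)² + 2*(-3)))*(-150 - 144) = -8*(-17 + 9 - 6)*(-294) = -8*(-14)*(-294) = 112*(-294) = -32928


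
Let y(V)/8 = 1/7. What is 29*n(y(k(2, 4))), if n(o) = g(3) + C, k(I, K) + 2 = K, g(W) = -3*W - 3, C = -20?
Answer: -928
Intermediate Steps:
g(W) = -3 - 3*W
k(I, K) = -2 + K
y(V) = 8/7
n(o) = -32 (n(o) = (-3 - 3*3) - 20 = (-3 - 9) - 20 = -12 - 20 = -32)
29*n(y(k(2, 4))) = 29*(-32) = -928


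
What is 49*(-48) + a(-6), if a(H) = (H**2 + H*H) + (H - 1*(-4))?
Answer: -2282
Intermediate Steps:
a(H) = 4 + H + 2*H**2 (a(H) = (H**2 + H**2) + (H + 4) = 2*H**2 + (4 + H) = 4 + H + 2*H**2)
49*(-48) + a(-6) = 49*(-48) + (4 - 6 + 2*(-6)**2) = -2352 + (4 - 6 + 2*36) = -2352 + (4 - 6 + 72) = -2352 + 70 = -2282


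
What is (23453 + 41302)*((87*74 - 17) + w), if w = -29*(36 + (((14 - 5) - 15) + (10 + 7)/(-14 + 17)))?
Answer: 348813600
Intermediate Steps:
w = -3103/3 (w = -29*(36 + ((9 - 15) + 17/3)) = -29*(36 + (-6 + 17*(1/3))) = -29*(36 + (-6 + 17/3)) = -29*(36 - 1/3) = -29*107/3 = -3103/3 ≈ -1034.3)
(23453 + 41302)*((87*74 - 17) + w) = (23453 + 41302)*((87*74 - 17) - 3103/3) = 64755*((6438 - 17) - 3103/3) = 64755*(6421 - 3103/3) = 64755*(16160/3) = 348813600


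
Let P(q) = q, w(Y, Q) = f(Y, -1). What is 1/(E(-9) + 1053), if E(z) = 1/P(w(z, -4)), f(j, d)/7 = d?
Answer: 7/7370 ≈ 0.00094980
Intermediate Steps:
f(j, d) = 7*d
w(Y, Q) = -7 (w(Y, Q) = 7*(-1) = -7)
E(z) = -⅐ (E(z) = 1/(-7) = -⅐)
1/(E(-9) + 1053) = 1/(-⅐ + 1053) = 1/(7370/7) = 7/7370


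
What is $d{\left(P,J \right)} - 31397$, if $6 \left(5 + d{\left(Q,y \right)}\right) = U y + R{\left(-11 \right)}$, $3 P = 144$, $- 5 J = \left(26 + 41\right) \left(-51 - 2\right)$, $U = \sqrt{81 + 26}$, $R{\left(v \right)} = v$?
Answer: $- \frac{188423}{6} + \frac{3551 \sqrt{107}}{30} \approx -30179.0$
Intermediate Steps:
$U = \sqrt{107} \approx 10.344$
$J = \frac{3551}{5}$ ($J = - \frac{\left(26 + 41\right) \left(-51 - 2\right)}{5} = - \frac{67 \left(-53\right)}{5} = \left(- \frac{1}{5}\right) \left(-3551\right) = \frac{3551}{5} \approx 710.2$)
$P = 48$ ($P = \frac{1}{3} \cdot 144 = 48$)
$d{\left(Q,y \right)} = - \frac{41}{6} + \frac{y \sqrt{107}}{6}$ ($d{\left(Q,y \right)} = -5 + \frac{\sqrt{107} y - 11}{6} = -5 + \frac{y \sqrt{107} - 11}{6} = -5 + \frac{-11 + y \sqrt{107}}{6} = -5 + \left(- \frac{11}{6} + \frac{y \sqrt{107}}{6}\right) = - \frac{41}{6} + \frac{y \sqrt{107}}{6}$)
$d{\left(P,J \right)} - 31397 = \left(- \frac{41}{6} + \frac{1}{6} \cdot \frac{3551}{5} \sqrt{107}\right) - 31397 = \left(- \frac{41}{6} + \frac{3551 \sqrt{107}}{30}\right) - 31397 = - \frac{188423}{6} + \frac{3551 \sqrt{107}}{30}$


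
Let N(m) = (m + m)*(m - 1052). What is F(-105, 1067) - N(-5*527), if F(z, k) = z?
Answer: -19430595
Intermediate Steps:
N(m) = 2*m*(-1052 + m) (N(m) = (2*m)*(-1052 + m) = 2*m*(-1052 + m))
F(-105, 1067) - N(-5*527) = -105 - 2*(-5*527)*(-1052 - 5*527) = -105 - 2*(-2635)*(-1052 - 2635) = -105 - 2*(-2635)*(-3687) = -105 - 1*19430490 = -105 - 19430490 = -19430595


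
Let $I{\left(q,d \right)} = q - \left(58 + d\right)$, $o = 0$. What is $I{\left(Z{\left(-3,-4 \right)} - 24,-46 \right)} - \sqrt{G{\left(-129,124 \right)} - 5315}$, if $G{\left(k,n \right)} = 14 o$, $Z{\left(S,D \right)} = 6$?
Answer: $-30 - i \sqrt{5315} \approx -30.0 - 72.904 i$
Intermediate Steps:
$G{\left(k,n \right)} = 0$ ($G{\left(k,n \right)} = 14 \cdot 0 = 0$)
$I{\left(q,d \right)} = -58 + q - d$
$I{\left(Z{\left(-3,-4 \right)} - 24,-46 \right)} - \sqrt{G{\left(-129,124 \right)} - 5315} = \left(-58 + \left(6 - 24\right) - -46\right) - \sqrt{0 - 5315} = \left(-58 + \left(6 - 24\right) + 46\right) - \sqrt{-5315} = \left(-58 - 18 + 46\right) - i \sqrt{5315} = -30 - i \sqrt{5315}$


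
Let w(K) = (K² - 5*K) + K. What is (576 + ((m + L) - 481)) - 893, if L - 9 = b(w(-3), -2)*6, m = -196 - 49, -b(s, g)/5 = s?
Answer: -1664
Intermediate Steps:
w(K) = K² - 4*K
b(s, g) = -5*s
m = -245
L = -621 (L = 9 - (-15)*(-4 - 3)*6 = 9 - (-15)*(-7)*6 = 9 - 5*21*6 = 9 - 105*6 = 9 - 630 = -621)
(576 + ((m + L) - 481)) - 893 = (576 + ((-245 - 621) - 481)) - 893 = (576 + (-866 - 481)) - 893 = (576 - 1347) - 893 = -771 - 893 = -1664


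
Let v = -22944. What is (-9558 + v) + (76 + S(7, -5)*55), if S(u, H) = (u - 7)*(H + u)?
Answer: -32426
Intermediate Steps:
S(u, H) = (-7 + u)*(H + u)
(-9558 + v) + (76 + S(7, -5)*55) = (-9558 - 22944) + (76 + (7² - 7*(-5) - 7*7 - 5*7)*55) = -32502 + (76 + (49 + 35 - 49 - 35)*55) = -32502 + (76 + 0*55) = -32502 + (76 + 0) = -32502 + 76 = -32426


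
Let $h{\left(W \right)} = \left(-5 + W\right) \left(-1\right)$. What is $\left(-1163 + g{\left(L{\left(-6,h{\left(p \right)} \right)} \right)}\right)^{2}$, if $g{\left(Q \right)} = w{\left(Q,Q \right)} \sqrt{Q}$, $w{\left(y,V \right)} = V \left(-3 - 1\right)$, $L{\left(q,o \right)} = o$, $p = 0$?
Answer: $1354569 + 46520 \sqrt{5} \approx 1.4586 \cdot 10^{6}$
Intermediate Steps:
$h{\left(W \right)} = 5 - W$
$w{\left(y,V \right)} = - 4 V$ ($w{\left(y,V \right)} = V \left(-4\right) = - 4 V$)
$g{\left(Q \right)} = - 4 Q^{\frac{3}{2}}$ ($g{\left(Q \right)} = - 4 Q \sqrt{Q} = - 4 Q^{\frac{3}{2}}$)
$\left(-1163 + g{\left(L{\left(-6,h{\left(p \right)} \right)} \right)}\right)^{2} = \left(-1163 - 4 \left(5 - 0\right)^{\frac{3}{2}}\right)^{2} = \left(-1163 - 4 \left(5 + 0\right)^{\frac{3}{2}}\right)^{2} = \left(-1163 - 4 \cdot 5^{\frac{3}{2}}\right)^{2} = \left(-1163 - 4 \cdot 5 \sqrt{5}\right)^{2} = \left(-1163 - 20 \sqrt{5}\right)^{2}$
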